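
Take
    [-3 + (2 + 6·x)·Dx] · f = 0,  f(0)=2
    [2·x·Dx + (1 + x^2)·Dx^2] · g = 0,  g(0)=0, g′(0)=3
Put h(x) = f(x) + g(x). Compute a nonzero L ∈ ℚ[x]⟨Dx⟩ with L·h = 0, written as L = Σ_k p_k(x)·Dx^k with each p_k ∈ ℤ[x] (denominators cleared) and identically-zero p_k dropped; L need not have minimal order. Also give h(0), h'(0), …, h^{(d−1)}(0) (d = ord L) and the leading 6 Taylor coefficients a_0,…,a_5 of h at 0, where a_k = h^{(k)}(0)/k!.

f: a_k = 2, 3, -9/4, 27/8, -405/64, 1701/128, …
g: a_k = 0, 3, 0, -1, 0, 3/5, …
h₀=f+g: left-lcm gives L₀, ord ≤ 3.
L = (-12 - 90·x + 36·x^2 + 54·x^3)·Dx + (-35 - 48·x - 102·x^2 + 144·x^3 + 189·x^4)·Dx^2 + (-6 - 10·x + 36·x^2 + 44·x^3 + 42·x^4 + 54·x^5)·Dx^3  (order 3).
h: a_k = 2, 6, -9/4, 19/8, -405/64, 8889/640, …
ICs: h(0) = 2, h′(0) = 6, h′′(0) = -9/2.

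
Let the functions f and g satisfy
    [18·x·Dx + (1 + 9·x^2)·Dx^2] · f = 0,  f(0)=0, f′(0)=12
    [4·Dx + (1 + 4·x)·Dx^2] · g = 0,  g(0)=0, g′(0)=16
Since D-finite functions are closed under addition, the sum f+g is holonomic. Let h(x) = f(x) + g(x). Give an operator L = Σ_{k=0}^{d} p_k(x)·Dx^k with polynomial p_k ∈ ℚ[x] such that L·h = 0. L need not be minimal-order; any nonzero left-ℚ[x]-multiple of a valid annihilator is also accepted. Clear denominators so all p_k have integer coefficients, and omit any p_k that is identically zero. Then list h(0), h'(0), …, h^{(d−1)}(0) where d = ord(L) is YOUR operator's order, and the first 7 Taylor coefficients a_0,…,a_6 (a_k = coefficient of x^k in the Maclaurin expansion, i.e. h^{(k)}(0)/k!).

L = (-36 - 432·x + 972·x^2 + 1296·x^3)·Dx + (-25 - 72·x - 189·x^2 + 1944·x^3 + 2592·x^4)·Dx^2 + (-2 + x + 36·x^2 + 81·x^3 + 486·x^4 + 648·x^5)·Dx^3  (order 3).
h: a_k = 0, 28, -32, 148/3, -256, 5068/5, -8192/3, …
ICs: h(0) = 0, h′(0) = 28, h′′(0) = -64.

f: a_k = 0, 12, 0, -36, 0, 972/5, 0, …
g: a_k = 0, 16, -32, 256/3, -256, 4096/5, -8192/3, …
Sum ⇒ L₀ = lclm(L_f,L_g) in ℚ(x)⟨Dx⟩.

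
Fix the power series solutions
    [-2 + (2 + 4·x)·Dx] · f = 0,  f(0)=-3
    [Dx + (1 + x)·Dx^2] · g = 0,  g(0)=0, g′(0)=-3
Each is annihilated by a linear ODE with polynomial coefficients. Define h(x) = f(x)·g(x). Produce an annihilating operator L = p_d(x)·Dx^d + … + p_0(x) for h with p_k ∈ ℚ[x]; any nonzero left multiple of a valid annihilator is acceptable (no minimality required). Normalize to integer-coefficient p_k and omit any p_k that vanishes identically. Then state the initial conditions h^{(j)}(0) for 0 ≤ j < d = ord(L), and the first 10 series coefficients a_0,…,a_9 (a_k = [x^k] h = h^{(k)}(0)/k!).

L = (2 + x) + (-1 - 2·x)·Dx + (1 + 5·x + 8·x^2 + 4·x^3)·Dx^2  (order 2).
h: a_k = 0, 9, 9/2, -6, 15/2, -393/40, 1089/80, -2781/140, 8487/280, -43003/896, …
ICs: h(0) = 0, h′(0) = 9.

f: a_k = -3, -3, 3/2, -3/2, 15/8, -21/8, 63/16, -99/16, 1287/128, -2145/128, …
g: a_k = 0, -3, 3/2, -1, 3/4, -3/5, 1/2, -3/7, 3/8, -1/3, …
Product ⇒ symmetric product L₀, ord ≤ 2.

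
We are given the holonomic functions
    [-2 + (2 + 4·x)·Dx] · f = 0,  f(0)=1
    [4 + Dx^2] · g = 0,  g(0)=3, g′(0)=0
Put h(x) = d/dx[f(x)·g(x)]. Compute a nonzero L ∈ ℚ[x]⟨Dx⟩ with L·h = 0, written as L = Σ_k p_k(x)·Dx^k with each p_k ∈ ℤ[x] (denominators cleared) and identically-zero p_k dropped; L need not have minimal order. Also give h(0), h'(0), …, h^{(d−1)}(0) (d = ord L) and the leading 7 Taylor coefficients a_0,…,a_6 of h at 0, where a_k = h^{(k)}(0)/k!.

L = (53 + 288·x + 544·x^2 + 512·x^3 + 256·x^4) + (-2 - 36·x - 96·x^2 - 64·x^3)·Dx + (7 + 44·x + 108·x^2 + 128·x^3 + 64·x^4)·Dx^2  (order 2).
h: a_k = 3, -15, -27/2, 25/2, 65/8, -349/40, 2807/240, …
ICs: h(0) = 3, h′(0) = -15.

f: a_k = 1, 1, -1/2, 1/2, -5/8, 7/8, -21/16, …
g: a_k = 3, 0, -6, 0, 2, 0, -4/15, …
f·g: L₀ = L_f ⊗_s L_g, ord ≤ 1·2.
Differentiate: ansatz ord ≤ ord L₀ ⇒ L.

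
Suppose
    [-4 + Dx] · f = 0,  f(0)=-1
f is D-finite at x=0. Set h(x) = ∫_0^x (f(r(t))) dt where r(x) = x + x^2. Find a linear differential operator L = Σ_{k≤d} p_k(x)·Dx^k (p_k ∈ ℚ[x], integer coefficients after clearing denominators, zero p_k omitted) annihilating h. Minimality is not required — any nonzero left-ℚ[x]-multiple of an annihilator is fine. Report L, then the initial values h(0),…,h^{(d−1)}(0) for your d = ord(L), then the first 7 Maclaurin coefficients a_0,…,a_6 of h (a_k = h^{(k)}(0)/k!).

f: a_k = -1, -4, -8, -32/3, -32/3, -128/15, -256/45, …
L₀ from L_f via x↦r, Dx↦r'^{-1}Dx.
Integrate: L := L₀·Dx.
L = (-4 - 8·x)·Dx + Dx^2  (order 2).
h: a_k = 0, -1, -2, -4, -20/3, -152/15, -208/15, …
ICs: h(0) = 0, h′(0) = -1.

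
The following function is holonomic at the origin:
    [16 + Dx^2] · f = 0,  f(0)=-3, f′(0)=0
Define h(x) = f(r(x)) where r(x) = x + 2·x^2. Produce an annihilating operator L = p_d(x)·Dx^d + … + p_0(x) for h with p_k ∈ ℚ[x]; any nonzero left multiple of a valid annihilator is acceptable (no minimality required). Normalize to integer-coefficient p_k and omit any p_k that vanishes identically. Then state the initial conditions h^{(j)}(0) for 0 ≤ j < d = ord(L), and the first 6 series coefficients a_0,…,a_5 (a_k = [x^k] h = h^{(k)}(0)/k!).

f: a_k = -3, 0, 24, 0, -32, 0, …
Substitute x→r, Dx→(1/r')Dx; clear ⇒ L₀.
L = (16 + 192·x + 768·x^2 + 1024·x^3) - 4·Dx + (1 + 4·x)·Dx^2  (order 2).
h: a_k = -3, 0, 24, 96, 64, -256, …
ICs: h(0) = -3, h′(0) = 0.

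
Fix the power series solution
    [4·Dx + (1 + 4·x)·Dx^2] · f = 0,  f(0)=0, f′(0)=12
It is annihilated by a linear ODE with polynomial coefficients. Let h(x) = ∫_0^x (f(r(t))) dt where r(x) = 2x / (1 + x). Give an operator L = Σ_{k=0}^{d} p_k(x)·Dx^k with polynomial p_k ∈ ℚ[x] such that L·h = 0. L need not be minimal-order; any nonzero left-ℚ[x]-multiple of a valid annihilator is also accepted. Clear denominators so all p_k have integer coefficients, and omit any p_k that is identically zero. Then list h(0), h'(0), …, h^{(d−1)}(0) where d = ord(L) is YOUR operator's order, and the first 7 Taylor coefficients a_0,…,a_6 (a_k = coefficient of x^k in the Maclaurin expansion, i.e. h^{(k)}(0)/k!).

L = (10 + 18·x)·Dx^2 + (1 + 10·x + 9·x^2)·Dx^3  (order 3).
h: a_k = 0, 0, 12, -40, 182, -984, 29524/5, …
ICs: h(0) = 0, h′(0) = 0, h′′(0) = 24.

f: a_k = 0, 12, -24, 64, -192, 3072/5, -2048, …
Substitute x→r, Dx→(1/r')Dx; clear ⇒ L₀.
∫: right-multiply L₀ by Dx.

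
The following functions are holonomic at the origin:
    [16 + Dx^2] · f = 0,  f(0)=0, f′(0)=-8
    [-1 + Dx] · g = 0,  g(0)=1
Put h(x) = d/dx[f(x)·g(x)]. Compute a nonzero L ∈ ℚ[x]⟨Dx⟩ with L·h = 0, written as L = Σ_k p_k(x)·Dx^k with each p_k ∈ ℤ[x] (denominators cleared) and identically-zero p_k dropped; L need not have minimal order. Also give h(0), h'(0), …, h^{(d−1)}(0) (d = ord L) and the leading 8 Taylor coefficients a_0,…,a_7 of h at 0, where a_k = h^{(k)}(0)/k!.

L = 17 - 2·Dx + Dx^2  (order 2).
h: a_k = -8, -16, 52, 80, -101/3, -1222/15, -727/90, 92/3, …
ICs: h(0) = -8, h′(0) = -16.

f: a_k = 0, -8, 0, 64/3, 0, -256/15, 0, 2048/315, …
g: a_k = 1, 1, 1/2, 1/6, 1/24, 1/120, 1/720, 1/5040, …
L₀ := L_f ⊗_s L_g (sym. prod.), ord ≤ 2.
Derive L from L₀ (diff closure).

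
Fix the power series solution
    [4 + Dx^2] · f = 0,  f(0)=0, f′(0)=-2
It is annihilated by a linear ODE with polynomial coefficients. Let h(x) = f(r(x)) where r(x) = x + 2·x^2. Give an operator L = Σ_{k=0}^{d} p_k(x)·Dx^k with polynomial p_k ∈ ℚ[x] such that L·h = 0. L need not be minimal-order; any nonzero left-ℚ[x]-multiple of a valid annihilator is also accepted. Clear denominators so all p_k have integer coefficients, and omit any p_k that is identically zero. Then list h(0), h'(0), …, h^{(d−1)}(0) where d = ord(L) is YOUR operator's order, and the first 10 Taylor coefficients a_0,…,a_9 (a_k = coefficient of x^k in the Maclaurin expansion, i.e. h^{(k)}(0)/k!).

f: a_k = 0, -2, 0, 4/3, 0, -4/15, 0, 8/315, 0, -4/2835, …
Substitute x→r, Dx→(1/r')Dx; clear ⇒ L₀.
L = (4 + 48·x + 192·x^2 + 256·x^3) - 4·Dx + (1 + 4·x)·Dx^2  (order 2).
h: a_k = 0, -2, -4, 4/3, 8, 236/15, 8, -3352/315, -944/45, -54436/2835, …
ICs: h(0) = 0, h′(0) = -2.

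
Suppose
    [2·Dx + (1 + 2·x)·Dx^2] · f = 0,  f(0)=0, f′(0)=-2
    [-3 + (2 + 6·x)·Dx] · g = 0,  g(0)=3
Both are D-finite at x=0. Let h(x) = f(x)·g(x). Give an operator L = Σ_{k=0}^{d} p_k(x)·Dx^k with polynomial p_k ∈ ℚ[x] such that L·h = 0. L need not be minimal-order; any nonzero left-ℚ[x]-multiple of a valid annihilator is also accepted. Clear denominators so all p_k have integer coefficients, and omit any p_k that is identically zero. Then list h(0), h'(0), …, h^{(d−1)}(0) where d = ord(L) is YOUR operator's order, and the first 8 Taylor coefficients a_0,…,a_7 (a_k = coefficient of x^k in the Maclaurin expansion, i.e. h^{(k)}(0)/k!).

f: a_k = 0, -2, 2, -8/3, 4, -32/5, 32/3, -128/7, …
g: a_k = 3, 9/2, -27/8, 81/16, -1215/128, 5103/256, -45927/1024, 216513/2048, …
f·g: L₀ = L_f ⊗_s L_g, ord ≤ 2·1.
L = (15 + 18·x) + (-4 - 12·x)·Dx + (4 + 32·x + 84·x^2 + 72·x^3)·Dx^2  (order 2).
h: a_k = 0, -6, -3, 31/4, -135/8, 11811/320, -52897/640, 3402537/17920, …
ICs: h(0) = 0, h′(0) = -6.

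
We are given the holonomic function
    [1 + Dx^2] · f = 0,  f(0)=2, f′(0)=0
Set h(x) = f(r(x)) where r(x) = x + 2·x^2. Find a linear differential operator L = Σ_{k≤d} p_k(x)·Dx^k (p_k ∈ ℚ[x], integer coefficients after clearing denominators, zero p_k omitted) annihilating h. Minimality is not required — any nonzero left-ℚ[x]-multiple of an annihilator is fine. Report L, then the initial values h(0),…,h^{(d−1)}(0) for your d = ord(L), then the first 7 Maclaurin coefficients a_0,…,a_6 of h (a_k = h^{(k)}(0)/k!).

f: a_k = 2, 0, -1, 0, 1/12, 0, -1/360, …
Change of var in L_f (x↦r) gives L₀.
L = (1 + 12·x + 48·x^2 + 64·x^3) - 4·Dx + (1 + 4·x)·Dx^2  (order 2).
h: a_k = 2, 0, -1, -4, -47/12, 2/3, 719/360, …
ICs: h(0) = 2, h′(0) = 0.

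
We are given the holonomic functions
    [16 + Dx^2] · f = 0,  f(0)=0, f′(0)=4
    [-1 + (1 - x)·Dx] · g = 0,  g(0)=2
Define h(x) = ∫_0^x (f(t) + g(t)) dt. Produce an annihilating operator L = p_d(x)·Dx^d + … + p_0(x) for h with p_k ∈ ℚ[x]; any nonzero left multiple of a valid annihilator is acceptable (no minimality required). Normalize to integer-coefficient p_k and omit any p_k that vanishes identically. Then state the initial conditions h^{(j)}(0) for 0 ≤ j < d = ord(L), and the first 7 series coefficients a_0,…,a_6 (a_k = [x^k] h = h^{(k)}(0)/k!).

f: a_k = 0, 4, 0, -32/3, 0, 128/15, 0, …
g: a_k = 2, 2, 2, 2, 2, 2, 2, …
Weyl lclm of L_f,L_g ⇒ L₀ (ord ≤ 3).
∫: right-multiply L₀ by Dx.
L = (-176 + 256·x - 128·x^2)·Dx + (144 - 400·x + 384·x^2 - 128·x^3)·Dx^2 + (-11 + 16·x - 8·x^2)·Dx^3 + (9 - 25·x + 24·x^2 - 8·x^3)·Dx^4  (order 4).
h: a_k = 0, 2, 3, 2/3, -13/6, 2/5, 79/45, …
ICs: h(0) = 0, h′(0) = 2, h′′(0) = 6, h′′′(0) = 4.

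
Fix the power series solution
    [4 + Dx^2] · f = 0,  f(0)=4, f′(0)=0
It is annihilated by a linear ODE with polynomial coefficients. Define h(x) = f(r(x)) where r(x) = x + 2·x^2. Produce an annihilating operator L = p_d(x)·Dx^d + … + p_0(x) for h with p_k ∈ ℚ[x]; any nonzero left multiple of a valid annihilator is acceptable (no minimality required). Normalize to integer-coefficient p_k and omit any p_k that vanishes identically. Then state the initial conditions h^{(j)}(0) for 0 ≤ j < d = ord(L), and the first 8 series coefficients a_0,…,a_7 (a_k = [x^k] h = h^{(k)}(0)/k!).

f: a_k = 4, 0, -8, 0, 8/3, 0, -16/45, 0, …
h₀=f(r): pull back L_f along r ⇒ L₀.
L = (4 + 48·x + 192·x^2 + 256·x^3) - 4·Dx + (1 + 4·x)·Dx^2  (order 2).
h: a_k = 4, 0, -8, -32, -88/3, 64/3, 2864/45, 1216/15, …
ICs: h(0) = 4, h′(0) = 0.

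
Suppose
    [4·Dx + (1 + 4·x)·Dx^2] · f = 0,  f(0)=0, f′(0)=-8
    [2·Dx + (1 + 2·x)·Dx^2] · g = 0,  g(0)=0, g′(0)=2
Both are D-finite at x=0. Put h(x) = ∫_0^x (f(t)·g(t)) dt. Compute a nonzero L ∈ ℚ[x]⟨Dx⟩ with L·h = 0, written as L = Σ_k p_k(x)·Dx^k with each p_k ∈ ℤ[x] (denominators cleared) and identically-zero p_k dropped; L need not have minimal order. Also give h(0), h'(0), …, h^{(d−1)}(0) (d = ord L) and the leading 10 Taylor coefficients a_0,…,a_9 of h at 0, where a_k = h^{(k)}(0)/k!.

f: a_k = 0, -8, 16, -128/3, 128, -2048/5, 4096/3, -32768/7, 16384, -524288/9, …
g: a_k = 0, 2, -2, 8/3, -4, 32/5, -32/3, 128/7, -32, 512/9, …
Product ⇒ symmetric product L₀, ord ≤ 4.
Integrate: L := L₀·Dx.
L = (160 + 768·x + 1024·x^2)·Dx^2 + (264 + 2144·x + 5760·x^2 + 5120·x^3)·Dx^3 + (64 + 720·x + 2976·x^2 + 5376·x^3 + 3584·x^4)·Dx^4 + (3 + 44·x + 252·x^2 + 704·x^3 + 960·x^4 + 512·x^5)·Dx^5  (order 5).
h: a_k = 0, 0, 0, -16/3, 12, -416/15, 208/3, -8384/45, 2656/5, -300032/189, …
ICs: h(0) = 0, h′(0) = 0, h′′(0) = 0, h′′′(0) = -32, h′′′′(0) = 288.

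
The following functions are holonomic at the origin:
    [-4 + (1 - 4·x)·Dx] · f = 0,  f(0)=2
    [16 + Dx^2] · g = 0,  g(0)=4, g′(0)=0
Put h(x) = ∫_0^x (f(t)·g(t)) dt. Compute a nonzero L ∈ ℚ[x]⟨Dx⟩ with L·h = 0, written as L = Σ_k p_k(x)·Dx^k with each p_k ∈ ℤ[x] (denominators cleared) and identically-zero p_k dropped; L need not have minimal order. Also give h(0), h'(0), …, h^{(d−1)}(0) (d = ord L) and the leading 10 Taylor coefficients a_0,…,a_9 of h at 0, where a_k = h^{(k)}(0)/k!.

f: a_k = 2, 8, 32, 128, 512, 2048, 8192, 32768, 131072, 524288, …
g: a_k = 4, 0, -32, 0, 128/3, 0, -1024/45, 0, 2048/315, 0, …
Product ⇒ symmetric product L₀, ord ≤ 2.
∫: right-multiply L₀ by Dx.
L = (-16 + 64·x)·Dx + 8·Dx^2 + (-1 + 4·x)·Dx^3  (order 3).
h: a_k = 0, 8, 16, 64/3, 64, 3328/15, 6656/9, 796672/315, 398336/45, 17846272/567, …
ICs: h(0) = 0, h′(0) = 8, h′′(0) = 32.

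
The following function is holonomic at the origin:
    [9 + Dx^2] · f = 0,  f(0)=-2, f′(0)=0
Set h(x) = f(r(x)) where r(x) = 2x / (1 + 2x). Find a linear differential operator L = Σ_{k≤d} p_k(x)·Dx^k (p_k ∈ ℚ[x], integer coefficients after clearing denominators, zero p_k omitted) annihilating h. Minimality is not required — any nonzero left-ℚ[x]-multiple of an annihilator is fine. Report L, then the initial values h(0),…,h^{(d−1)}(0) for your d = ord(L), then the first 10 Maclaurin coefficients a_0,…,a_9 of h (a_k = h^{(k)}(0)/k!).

f: a_k = -2, 0, 9, 0, -27/4, 0, 81/40, 0, -729/2240, 0, …
Substitute x→r, Dx→(1/r')Dx; clear ⇒ L₀.
L = 36 + (4 + 24·x + 48·x^2 + 32·x^3)·Dx + (1 + 8·x + 24·x^2 + 32·x^3 + 16·x^4)·Dx^2  (order 2).
h: a_k = -2, 0, 36, -144, 324, -288, -6552/5, 44064/5, -1174212/35, 3498048/35, …
ICs: h(0) = -2, h′(0) = 0.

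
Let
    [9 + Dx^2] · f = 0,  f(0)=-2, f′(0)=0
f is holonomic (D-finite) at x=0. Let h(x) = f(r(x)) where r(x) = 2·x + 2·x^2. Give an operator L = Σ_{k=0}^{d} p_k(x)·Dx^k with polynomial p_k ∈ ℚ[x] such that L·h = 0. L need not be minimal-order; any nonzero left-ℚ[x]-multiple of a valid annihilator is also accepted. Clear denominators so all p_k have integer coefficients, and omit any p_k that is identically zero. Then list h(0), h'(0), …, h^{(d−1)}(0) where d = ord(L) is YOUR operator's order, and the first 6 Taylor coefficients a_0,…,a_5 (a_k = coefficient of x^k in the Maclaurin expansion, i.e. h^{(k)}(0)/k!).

L = (36 + 216·x + 432·x^2 + 288·x^3) - 2·Dx + (1 + 2·x)·Dx^2  (order 2).
h: a_k = -2, 0, 36, 72, -72, -432, …
ICs: h(0) = -2, h′(0) = 0.

f: a_k = -2, 0, 9, 0, -27/4, 0, …
L₀ from L_f via x↦r, Dx↦r'^{-1}Dx.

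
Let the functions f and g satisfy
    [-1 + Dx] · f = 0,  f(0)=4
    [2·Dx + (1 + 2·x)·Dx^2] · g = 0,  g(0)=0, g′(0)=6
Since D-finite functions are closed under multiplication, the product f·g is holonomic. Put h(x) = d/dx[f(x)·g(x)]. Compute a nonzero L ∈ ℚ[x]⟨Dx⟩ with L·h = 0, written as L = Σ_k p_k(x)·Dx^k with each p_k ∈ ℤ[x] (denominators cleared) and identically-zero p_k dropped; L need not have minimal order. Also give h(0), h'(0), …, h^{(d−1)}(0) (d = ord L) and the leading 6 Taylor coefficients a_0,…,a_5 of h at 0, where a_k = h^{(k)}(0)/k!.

L = (5 - 4·x + 4·x^2) + (-4 + 4·x - 8·x^2)·Dx + (-1 + 4·x^2)·Dx^2  (order 2).
h: a_k = 24, 0, 60, -96, 209, -424, …
ICs: h(0) = 24, h′(0) = 0.

f: a_k = 4, 4, 2, 2/3, 1/6, 1/30, …
g: a_k = 0, 6, -6, 8, -12, 96/5, …
L₀ := L_f ⊗_s L_g (sym. prod.), ord ≤ 2.
Differentiate: ansatz ord ≤ ord L₀ ⇒ L.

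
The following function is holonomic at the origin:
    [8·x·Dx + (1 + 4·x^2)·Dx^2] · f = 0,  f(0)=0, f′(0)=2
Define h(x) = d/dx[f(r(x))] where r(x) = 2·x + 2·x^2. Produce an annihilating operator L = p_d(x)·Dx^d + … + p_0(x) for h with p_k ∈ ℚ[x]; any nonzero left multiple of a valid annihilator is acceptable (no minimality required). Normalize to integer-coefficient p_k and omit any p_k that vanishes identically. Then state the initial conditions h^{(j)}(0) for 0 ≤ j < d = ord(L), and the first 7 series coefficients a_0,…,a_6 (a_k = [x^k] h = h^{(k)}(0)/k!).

L = (-2 + 32·x + 128·x^2 + 192·x^3 + 96·x^4) + (1 + 2·x + 16·x^2 + 64·x^3 + 80·x^4 + 32·x^5)·Dx  (order 1).
h: a_k = 4, 8, -64, -256, 704, 6016, -2048, …
ICs: h(0) = 4.

f: a_k = 0, 2, 0, -8/3, 0, 32/5, 0, …
f∘r: x↦r, Dx↦Dx/r' in L_f ⇒ L₀.
Derive L from L₀ (diff closure).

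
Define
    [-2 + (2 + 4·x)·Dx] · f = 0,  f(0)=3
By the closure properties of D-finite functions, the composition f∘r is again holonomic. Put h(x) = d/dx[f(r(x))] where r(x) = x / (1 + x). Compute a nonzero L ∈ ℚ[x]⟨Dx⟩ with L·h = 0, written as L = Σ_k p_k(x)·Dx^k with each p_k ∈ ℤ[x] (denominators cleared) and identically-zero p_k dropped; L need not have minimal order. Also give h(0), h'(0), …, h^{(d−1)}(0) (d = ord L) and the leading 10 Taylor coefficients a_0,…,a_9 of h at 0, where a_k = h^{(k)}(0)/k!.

L = (-3 - 6·x) + (-1 - 4·x - 3·x^2)·Dx  (order 1).
h: a_k = 3, -9, 45/2, -111/2, 1125/8, -2943/8, 15813/16, -43335/16, 963873/128, -2708355/128, …
ICs: h(0) = 3.

f: a_k = 3, 3, -3/2, 3/2, -15/8, 21/8, -63/16, 99/16, -1287/128, 2145/128, …
Substitute x→r, Dx→(1/r')Dx; clear ⇒ L₀.
Differentiate: ansatz ord ≤ ord L₀ ⇒ L.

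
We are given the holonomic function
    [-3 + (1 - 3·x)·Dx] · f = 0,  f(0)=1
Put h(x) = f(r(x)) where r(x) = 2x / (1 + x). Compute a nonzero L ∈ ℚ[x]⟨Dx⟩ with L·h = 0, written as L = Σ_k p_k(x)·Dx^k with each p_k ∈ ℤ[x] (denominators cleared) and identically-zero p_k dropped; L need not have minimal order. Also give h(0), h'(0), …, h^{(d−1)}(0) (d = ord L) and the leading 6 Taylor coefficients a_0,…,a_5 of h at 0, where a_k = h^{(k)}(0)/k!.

f: a_k = 1, 3, 9, 27, 81, 243, …
Substitute x→r, Dx→(1/r')Dx; clear ⇒ L₀.
L = 6 + (-1 + 4·x + 5·x^2)·Dx  (order 1).
h: a_k = 1, 6, 30, 150, 750, 3750, …
ICs: h(0) = 1.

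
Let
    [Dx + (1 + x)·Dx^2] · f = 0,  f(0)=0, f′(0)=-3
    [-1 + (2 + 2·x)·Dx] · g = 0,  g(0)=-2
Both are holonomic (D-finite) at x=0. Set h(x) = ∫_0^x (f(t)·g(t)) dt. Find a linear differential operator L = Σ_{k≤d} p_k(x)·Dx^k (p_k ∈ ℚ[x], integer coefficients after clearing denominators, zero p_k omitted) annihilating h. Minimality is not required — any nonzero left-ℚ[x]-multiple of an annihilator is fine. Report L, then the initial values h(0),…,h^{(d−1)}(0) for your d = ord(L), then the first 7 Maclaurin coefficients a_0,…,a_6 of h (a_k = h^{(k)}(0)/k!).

L = Dx + (4 + 8·x + 4·x^2)·Dx^3  (order 3).
h: a_k = 0, 0, 3, 0, -1/16, 1/20, -71/1920, …
ICs: h(0) = 0, h′(0) = 0, h′′(0) = 6.

f: a_k = 0, -3, 3/2, -1, 3/4, -3/5, 1/2, …
g: a_k = -2, -1, 1/4, -1/8, 5/64, -7/128, 21/512, …
L₀ := L_f ⊗_s L_g (sym. prod.), ord ≤ 2.
h=∫h₀ ⇒ L = L₀·Dx.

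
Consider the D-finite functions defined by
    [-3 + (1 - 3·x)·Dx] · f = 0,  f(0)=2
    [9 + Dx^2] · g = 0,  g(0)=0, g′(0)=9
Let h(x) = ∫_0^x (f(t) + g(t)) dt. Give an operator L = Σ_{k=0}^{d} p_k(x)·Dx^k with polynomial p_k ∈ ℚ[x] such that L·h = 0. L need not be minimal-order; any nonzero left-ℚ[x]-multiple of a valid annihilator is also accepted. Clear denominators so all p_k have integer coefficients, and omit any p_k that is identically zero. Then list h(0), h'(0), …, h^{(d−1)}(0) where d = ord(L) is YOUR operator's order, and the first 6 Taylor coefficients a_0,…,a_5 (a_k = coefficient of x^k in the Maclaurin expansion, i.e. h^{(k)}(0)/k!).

f: a_k = 2, 6, 18, 54, 162, 486, …
g: a_k = 0, 9, 0, -27/2, 0, 243/40, …
h₀=f+g: left-lcm gives L₀, ord ≤ 3.
h=∫₀ˣh₀: take L = L₀·Dx.
L = (63 - 54·x + 81·x^2)·Dx + (-9 + 45·x - 81·x^2 + 81·x^3)·Dx^2 + (7 - 6·x + 9·x^2)·Dx^3 + (-1 + 5·x - 9·x^2 + 9·x^3)·Dx^4  (order 4).
h: a_k = 0, 2, 15/2, 6, 81/8, 162/5, …
ICs: h(0) = 0, h′(0) = 2, h′′(0) = 15, h′′′(0) = 36.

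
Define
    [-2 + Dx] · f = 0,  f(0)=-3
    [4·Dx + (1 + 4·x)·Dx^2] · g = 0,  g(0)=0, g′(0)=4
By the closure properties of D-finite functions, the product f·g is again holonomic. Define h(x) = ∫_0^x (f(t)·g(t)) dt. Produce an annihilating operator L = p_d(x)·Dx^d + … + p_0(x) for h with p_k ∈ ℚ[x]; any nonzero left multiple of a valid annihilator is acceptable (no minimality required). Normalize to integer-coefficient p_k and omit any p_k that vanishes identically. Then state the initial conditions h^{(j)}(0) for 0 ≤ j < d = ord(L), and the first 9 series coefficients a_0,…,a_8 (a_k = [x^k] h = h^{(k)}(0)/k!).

f: a_k = -3, -6, -6, -4, -2, -4/5, -4/15, -8/105, -2/105, …
g: a_k = 0, 4, -8, 64/3, -64, 1024/5, -2048/3, 16384/7, -8192, …
L₀ := L_f ⊗_s L_g (sym. prod.), ord ≤ 2.
Integrate: L := L₀·Dx.
L = (-4 + 16·x)·Dx - 16·x·Dx^2 + (1 + 4·x)·Dx^3  (order 3).
h: a_k = 0, 0, -6, 0, -10, 96/5, -836/15, 3392/21, -51658/105, …
ICs: h(0) = 0, h′(0) = 0, h′′(0) = -12.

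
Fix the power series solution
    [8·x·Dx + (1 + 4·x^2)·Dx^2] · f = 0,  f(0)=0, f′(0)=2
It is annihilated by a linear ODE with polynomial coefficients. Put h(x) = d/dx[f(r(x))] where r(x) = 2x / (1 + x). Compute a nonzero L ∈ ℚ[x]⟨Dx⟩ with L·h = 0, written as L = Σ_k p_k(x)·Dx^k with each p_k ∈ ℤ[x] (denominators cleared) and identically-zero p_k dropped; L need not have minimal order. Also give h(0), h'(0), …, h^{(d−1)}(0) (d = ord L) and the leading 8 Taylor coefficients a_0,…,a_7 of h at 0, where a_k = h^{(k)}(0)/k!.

f: a_k = 0, 2, 0, -8/3, 0, 32/5, 0, -128/7, …
h₀=f(r): pull back L_f along r ⇒ L₀.
h₀' ⇒ L via d/dx closure of L₀.
L = (2 + 34·x) + (1 + 2·x + 17·x^2)·Dx  (order 1).
h: a_k = 4, -8, -52, 240, 404, -4888, 2908, 77280, …
ICs: h(0) = 4.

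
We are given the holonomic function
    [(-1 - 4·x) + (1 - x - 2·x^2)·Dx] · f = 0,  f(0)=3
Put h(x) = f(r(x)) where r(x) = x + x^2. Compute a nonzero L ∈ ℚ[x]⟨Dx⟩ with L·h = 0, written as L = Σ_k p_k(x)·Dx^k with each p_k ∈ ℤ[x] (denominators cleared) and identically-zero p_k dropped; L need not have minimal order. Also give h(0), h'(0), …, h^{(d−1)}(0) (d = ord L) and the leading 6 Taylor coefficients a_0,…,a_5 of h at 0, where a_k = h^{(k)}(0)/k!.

L = (1 + 6·x + 12·x^2 + 8·x^3) + (-1 + x + 3·x^2 + 4·x^3 + 2·x^4)·Dx  (order 1).
h: a_k = 3, 3, 12, 33, 87, 240, …
ICs: h(0) = 3.

f: a_k = 3, 3, 9, 15, 33, 63, …
Change of var in L_f (x↦r) gives L₀.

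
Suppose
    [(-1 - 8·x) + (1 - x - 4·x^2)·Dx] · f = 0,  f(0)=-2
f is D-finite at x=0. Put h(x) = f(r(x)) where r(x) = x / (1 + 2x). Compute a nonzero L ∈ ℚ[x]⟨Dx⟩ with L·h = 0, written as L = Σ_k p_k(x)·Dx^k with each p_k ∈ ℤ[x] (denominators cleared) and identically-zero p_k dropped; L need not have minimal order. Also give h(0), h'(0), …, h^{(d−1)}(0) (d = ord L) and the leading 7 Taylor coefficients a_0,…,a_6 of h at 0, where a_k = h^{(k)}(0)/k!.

L = (1 + 10·x) + (-1 - 5·x - 4·x^2 + 4·x^3)·Dx  (order 1).
h: a_k = -2, -2, -6, 14, -54, 190, -678, …
ICs: h(0) = -2.

f: a_k = -2, -2, -10, -18, -58, -130, -362, …
Substitute x→r, Dx→(1/r')Dx; clear ⇒ L₀.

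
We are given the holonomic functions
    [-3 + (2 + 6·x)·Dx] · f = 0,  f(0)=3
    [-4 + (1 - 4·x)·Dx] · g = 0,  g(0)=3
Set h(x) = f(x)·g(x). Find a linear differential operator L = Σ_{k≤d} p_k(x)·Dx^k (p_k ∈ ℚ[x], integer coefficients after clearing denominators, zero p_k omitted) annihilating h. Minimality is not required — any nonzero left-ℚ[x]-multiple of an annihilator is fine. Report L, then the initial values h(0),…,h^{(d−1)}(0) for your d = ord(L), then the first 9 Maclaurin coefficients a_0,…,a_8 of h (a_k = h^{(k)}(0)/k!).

L = (11 + 12·x) + (-2 + 2·x + 24·x^2)·Dx  (order 1).
h: a_k = 9, 99/2, 1503/8, 12267/16, 388899/128, 3126501/256, 49886235/1024, 399739419/2048, 25557990795/32768, …
ICs: h(0) = 9.

f: a_k = 3, 9/2, -27/8, 81/16, -1215/128, 5103/256, -45927/1024, 216513/2048, -8444007/32768, …
g: a_k = 3, 12, 48, 192, 768, 3072, 12288, 49152, 196608, …
L₀ := L_f ⊗_s L_g (sym. prod.), ord ≤ 1.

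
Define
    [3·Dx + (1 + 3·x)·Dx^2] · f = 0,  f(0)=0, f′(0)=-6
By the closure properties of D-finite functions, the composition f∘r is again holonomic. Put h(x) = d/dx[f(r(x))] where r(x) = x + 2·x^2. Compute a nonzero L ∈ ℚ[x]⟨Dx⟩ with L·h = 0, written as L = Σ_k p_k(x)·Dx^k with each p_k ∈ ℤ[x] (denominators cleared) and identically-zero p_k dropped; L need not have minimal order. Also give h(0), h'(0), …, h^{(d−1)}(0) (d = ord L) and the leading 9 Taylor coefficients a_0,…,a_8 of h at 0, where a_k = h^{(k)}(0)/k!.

f: a_k = 0, -6, 9, -18, 81/2, -486/5, 243, -4374/7, 6561/4, …
h₀=f(r): pull back L_f along r ⇒ L₀.
Derive L from L₀ (diff closure).
L = (-1 + 12·x + 24·x^2) + (1 + 7·x + 18·x^2 + 24·x^3)·Dx  (order 1).
h: a_k = -6, -6, 54, -126, 54, 594, -2106, 2754, 4374, …
ICs: h(0) = -6.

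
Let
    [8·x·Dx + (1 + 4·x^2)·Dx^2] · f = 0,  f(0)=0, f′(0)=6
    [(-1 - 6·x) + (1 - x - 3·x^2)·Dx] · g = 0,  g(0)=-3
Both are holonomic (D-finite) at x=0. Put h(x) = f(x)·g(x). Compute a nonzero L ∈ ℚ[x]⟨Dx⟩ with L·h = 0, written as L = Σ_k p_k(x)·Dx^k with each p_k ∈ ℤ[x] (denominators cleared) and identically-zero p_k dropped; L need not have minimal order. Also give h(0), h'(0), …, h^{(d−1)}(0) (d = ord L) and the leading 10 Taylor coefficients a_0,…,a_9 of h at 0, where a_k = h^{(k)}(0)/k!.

L = (6 + 8·x + 72·x^2) + (2 + 4·x + 16·x^2 + 72·x^3)·Dx + (-1 + x - x^2 + 4·x^3 + 12·x^4)·Dx^2  (order 2).
h: a_k = 0, -18, -18, -48, -102, -1518/5, -3048/5, -47454/35, -111462/35, -271744/35, …
ICs: h(0) = 0, h′(0) = -18.

f: a_k = 0, 6, 0, -8, 0, 96/5, 0, -384/7, 0, 512/3, …
g: a_k = -3, -3, -12, -21, -57, -120, -291, -651, -1524, -3477, …
Sym-product of L_f,L_g gives L₀ (≤ ord 2).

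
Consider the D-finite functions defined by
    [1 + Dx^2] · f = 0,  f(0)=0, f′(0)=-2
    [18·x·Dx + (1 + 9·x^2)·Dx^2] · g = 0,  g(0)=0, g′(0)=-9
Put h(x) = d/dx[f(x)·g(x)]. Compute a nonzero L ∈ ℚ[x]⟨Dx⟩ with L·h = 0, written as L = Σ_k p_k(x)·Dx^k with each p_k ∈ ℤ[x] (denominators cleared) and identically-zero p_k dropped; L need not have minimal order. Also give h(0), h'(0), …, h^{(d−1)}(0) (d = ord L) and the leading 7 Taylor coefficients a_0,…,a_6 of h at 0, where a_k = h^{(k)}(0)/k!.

f: a_k = 0, -2, 0, 1/3, 0, -1/60, 0, …
g: a_k = 0, -9, 0, 27, 0, -729/5, 0, …
L₀ := L_f ⊗_s L_g (sym. prod.), ord ≤ 4.
Differentiate: ansatz ord ≤ ord L₀ ⇒ L.
L = (38998 + 738774·x^2 + 15162957·x^4 + 3032640·x^6 - 78732·x^8 - 1771470·x^10 + 531441·x^12) + (20772·x + 1033884·x^3 + 7902360·x^5 + 2624400·x^7 + 1180980·x^9 + 2125764·x^11)·Dx + (39368 + 755028·x^2 + 15369750·x^4 + 3887028·x^6 + 314928·x^8 - 1417176·x^10 + 1062882·x^12)·Dx^2 + (20772·x + 1033884·x^3 + 7902360·x^5 + 2624400·x^7 + 1180980·x^9 + 2125764·x^11)·Dx^3 + (370 + 16254·x^2 + 206793·x^4 + 854388·x^6 + 393660·x^8 + 354294·x^10 + 531441·x^12)·Dx^4  (order 4).
h: a_k = 0, 36, 0, -228, 0, 3609/2, 0, …
ICs: h(0) = 0, h′(0) = 36, h′′(0) = 0, h′′′(0) = -1368.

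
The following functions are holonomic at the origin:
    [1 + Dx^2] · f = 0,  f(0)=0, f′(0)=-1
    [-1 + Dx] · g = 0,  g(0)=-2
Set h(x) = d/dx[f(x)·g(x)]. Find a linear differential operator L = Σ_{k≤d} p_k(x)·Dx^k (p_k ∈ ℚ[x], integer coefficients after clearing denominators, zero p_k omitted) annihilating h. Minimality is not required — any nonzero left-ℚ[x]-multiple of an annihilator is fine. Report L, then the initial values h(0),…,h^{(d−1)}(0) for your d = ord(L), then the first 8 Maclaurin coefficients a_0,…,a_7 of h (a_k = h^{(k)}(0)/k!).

L = 2 - 2·Dx + Dx^2  (order 2).
h: a_k = 2, 4, 2, 0, -1/3, -2/15, -1/45, 0, …
ICs: h(0) = 2, h′(0) = 4.

f: a_k = 0, -1, 0, 1/6, 0, -1/120, 0, 1/5040, …
g: a_k = -2, -2, -1, -1/3, -1/12, -1/60, -1/360, -1/2520, …
L₀ := L_f ⊗_s L_g (sym. prod.), ord ≤ 2.
h₀' ⇒ L via d/dx closure of L₀.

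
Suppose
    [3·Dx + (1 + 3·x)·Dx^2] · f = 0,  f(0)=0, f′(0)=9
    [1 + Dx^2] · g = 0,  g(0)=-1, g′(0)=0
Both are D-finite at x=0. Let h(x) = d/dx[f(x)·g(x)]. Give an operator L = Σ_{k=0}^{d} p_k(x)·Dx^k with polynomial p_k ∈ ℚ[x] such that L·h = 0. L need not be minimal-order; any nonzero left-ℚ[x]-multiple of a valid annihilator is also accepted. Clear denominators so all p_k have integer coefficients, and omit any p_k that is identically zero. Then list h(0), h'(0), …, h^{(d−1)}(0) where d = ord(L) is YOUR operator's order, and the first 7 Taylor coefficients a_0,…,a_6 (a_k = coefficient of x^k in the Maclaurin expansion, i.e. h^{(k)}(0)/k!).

f: a_k = 0, 9, -27/2, 27, -243/4, 729/5, -729/2, …
g: a_k = -1, 0, 1/2, 0, -1/24, 0, 1/720, …
Sym-product of L_f,L_g gives L₀ (≤ ord 4).
Differentiate: ansatz ord ≤ ord L₀ ⇒ L.
L = (-8897 - 1764·x - 7722·x^2 - 14364·x^3 - 7533·x^4 + 5832·x^5 + 2916·x^6) + (-3432 - 13248·x - 12420·x^2 - 8100·x^3 + 9720·x^4 + 5832·x^5)·Dx + (-9100 - 3204·x - 11070·x^2 - 17064·x^3 - 6318·x^4 + 11664·x^5 + 5832·x^6)·Dx^2 + (-3432 - 13248·x - 12420·x^2 - 8100·x^3 + 9720·x^4 + 5832·x^5)·Dx^3 + (-203 - 1440·x - 3348·x^2 - 2700·x^3 + 1215·x^4 + 5832·x^5 + 2916·x^6)·Dx^4  (order 4).
h: a_k = -9, 27, -135/2, 216, -5307/8, 16065/8, -484679/80, …
ICs: h(0) = -9, h′(0) = 27, h′′(0) = -135, h′′′(0) = 1296.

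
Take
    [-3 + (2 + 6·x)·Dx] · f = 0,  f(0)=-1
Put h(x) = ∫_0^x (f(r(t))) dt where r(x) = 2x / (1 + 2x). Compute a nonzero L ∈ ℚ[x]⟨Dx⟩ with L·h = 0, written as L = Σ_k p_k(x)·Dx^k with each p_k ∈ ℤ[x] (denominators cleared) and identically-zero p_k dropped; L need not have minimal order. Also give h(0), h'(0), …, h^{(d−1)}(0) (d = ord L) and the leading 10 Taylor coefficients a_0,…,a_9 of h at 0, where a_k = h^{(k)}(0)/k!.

L = -3·Dx + (1 + 10·x + 16·x^2)·Dx^2  (order 2).
h: a_k = 0, -1, -3/2, 7/2, -87/8, 1677/40, -3023/16, 106305/112, -658335/128, 11301055/384, …
ICs: h(0) = 0, h′(0) = -1.

f: a_k = -1, -3/2, 9/8, -27/16, 405/128, -1701/256, 15309/1024, -72171/2048, 2814669/32768, -14073345/65536, …
Change of var in L_f (x↦r) gives L₀.
h=∫₀ˣh₀: take L = L₀·Dx.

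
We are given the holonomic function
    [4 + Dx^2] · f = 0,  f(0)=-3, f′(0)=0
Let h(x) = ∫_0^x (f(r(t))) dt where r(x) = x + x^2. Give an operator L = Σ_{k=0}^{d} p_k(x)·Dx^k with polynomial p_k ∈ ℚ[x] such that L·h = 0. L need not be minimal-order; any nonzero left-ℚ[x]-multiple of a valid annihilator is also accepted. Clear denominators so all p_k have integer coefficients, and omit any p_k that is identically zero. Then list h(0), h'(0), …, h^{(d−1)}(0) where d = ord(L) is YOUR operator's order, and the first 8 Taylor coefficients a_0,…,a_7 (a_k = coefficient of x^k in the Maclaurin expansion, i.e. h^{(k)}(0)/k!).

L = (4 + 24·x + 48·x^2 + 32·x^3)·Dx - 2·Dx^2 + (1 + 2·x)·Dx^3  (order 3).
h: a_k = 0, -3, 0, 2, 3, 4/5, -4/3, -176/105, …
ICs: h(0) = 0, h′(0) = -3, h′′(0) = 0.

f: a_k = -3, 0, 6, 0, -2, 0, 4/15, 0, …
Change of var in L_f (x↦r) gives L₀.
h=∫₀ˣh₀: take L = L₀·Dx.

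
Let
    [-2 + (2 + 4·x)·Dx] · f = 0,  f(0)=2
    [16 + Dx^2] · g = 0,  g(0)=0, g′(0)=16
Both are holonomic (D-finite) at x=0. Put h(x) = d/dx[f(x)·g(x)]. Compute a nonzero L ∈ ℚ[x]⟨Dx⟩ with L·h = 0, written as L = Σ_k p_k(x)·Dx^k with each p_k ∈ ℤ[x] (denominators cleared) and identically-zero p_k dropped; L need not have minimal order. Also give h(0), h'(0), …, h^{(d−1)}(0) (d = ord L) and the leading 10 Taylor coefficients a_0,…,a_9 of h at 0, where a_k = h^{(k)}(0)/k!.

f: a_k = 2, 2, -1, 1, -5/4, 7/4, -21/8, 33/8, -429/64, 715/64, …
g: a_k = 0, 16, 0, -128/3, 0, 512/15, 0, -4096/315, 0, 8192/2835, …
L₀ := L_f ⊗_s L_g (sym. prod.), ord ≤ 2.
h=h₀': d/dx-closure on L₀ ⇒ L.
L = (413 + 2688·x + 6784·x^2 + 8192·x^3 + 4096·x^4) + (-26 - 180·x - 384·x^2 - 256·x^3)·Dx + (19 + 140·x + 396·x^2 + 512·x^3 + 256·x^4)·Dx^2  (order 2).
h: a_k = 32, 64, -304, -832/3, 1364/3, 1608/5, -15374/45, -272/63, -216983/1260, 626641/1134, …
ICs: h(0) = 32, h′(0) = 64.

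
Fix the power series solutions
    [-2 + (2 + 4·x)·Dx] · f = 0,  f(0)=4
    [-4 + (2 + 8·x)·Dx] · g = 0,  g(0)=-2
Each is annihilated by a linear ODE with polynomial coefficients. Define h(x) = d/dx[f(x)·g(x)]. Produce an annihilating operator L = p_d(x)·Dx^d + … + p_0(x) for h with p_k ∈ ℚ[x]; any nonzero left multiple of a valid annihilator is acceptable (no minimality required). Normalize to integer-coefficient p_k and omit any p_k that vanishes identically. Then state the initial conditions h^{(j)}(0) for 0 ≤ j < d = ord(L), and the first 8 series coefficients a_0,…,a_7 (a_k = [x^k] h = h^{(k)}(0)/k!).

f: a_k = 4, 4, -2, 2, -5/2, 7/2, -21/4, 33/4, …
g: a_k = -2, -4, 4, -8, 20, -56, 168, -528, …
L₀ := L_f ⊗_s L_g (sym. prod.), ord ≤ 1.
h=h₀': d/dx-closure on L₀ ⇒ L.
L = -1 + (-3 - 26·x - 72·x^2 - 64·x^3)·Dx  (order 1).
h: a_k = -24, 8, -36, 148, -585, 2271, -17493/2, 67181/2, …
ICs: h(0) = -24.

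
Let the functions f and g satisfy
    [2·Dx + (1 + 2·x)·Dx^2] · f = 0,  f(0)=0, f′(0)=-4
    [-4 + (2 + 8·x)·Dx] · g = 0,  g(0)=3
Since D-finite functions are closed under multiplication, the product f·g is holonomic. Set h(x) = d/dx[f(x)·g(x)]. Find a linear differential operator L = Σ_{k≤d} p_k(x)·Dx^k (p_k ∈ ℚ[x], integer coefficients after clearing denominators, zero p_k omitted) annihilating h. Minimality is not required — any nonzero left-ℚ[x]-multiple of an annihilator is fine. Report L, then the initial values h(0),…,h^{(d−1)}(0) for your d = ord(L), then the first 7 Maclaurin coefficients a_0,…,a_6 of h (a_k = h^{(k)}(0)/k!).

f: a_k = 0, -4, 4, -16/3, 8, -64/5, 64/3, …
g: a_k = 3, 6, -6, 12, -30, 84, -252, …
Product ⇒ symmetric product L₀, ord ≤ 2.
h₀' ⇒ L via d/dx closure of L₀.
L = (2 + 16·x + 8·x^2) + (7 + 54·x + 120·x^2 + 64·x^3)·Dx + (1 + 11·x + 42·x^2 + 64·x^3 + 32·x^4)·Dx^2  (order 2).
h: a_k = -12, -24, 96, -320, 1048, -17424/5, 59328/5, …
ICs: h(0) = -12, h′(0) = -24.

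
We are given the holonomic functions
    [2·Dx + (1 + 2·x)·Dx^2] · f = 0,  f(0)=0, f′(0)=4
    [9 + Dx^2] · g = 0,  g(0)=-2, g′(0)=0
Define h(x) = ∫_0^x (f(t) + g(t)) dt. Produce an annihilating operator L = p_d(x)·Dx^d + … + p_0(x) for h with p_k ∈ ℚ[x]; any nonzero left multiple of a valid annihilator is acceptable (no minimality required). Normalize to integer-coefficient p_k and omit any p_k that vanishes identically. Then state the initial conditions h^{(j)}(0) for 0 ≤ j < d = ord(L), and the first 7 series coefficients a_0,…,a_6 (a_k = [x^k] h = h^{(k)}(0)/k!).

L = (594 + 648·x + 648·x^2)·Dx^2 + (153 + 630·x + 972·x^2 + 648·x^3)·Dx^3 + (66 + 72·x + 72·x^2)·Dx^4 + (17 + 70·x + 108·x^2 + 72·x^3)·Dx^5  (order 5).
h: a_k = 0, -2, 2, 5/3, 4/3, -59/20, 32/15, …
ICs: h(0) = 0, h′(0) = -2, h′′(0) = 4, h′′′(0) = 10, h′′′′(0) = 32.

f: a_k = 0, 4, -4, 16/3, -8, 64/5, -64/3, …
g: a_k = -2, 0, 9, 0, -27/4, 0, 81/40, …
f+g: L₀ = lclm(L_f,L_g), ord ≤ 2+2.
∫: right-multiply L₀ by Dx.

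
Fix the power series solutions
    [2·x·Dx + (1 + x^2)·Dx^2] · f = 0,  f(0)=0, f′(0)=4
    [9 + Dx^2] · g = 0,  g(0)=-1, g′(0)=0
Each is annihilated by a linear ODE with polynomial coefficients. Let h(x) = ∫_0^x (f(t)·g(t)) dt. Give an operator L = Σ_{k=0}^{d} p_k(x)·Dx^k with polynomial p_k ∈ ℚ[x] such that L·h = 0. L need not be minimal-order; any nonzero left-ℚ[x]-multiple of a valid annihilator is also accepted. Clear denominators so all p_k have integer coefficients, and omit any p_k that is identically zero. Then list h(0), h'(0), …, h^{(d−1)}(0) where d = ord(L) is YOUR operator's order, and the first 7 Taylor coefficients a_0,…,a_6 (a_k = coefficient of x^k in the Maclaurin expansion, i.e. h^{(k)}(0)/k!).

L = (1170 + 3834·x^2 + 4779·x^4 + 2916·x^6 + 729·x^8)·Dx + (396·x + 1044·x^3 + 972·x^5 + 324·x^7)·Dx^2 + (220 + 768·x^2 + 1026·x^4 + 648·x^6 + 162·x^8)·Dx^3 + (44·x + 116·x^3 + 108·x^5 + 36·x^7)·Dx^4 + (10 + 38·x^2 + 55·x^4 + 36·x^6 + 9·x^8)·Dx^5  (order 5).
h: a_k = 0, 0, -2, 0, 29/6, 0, -203/60, …
ICs: h(0) = 0, h′(0) = 0, h′′(0) = -4, h′′′(0) = 0, h′′′′(0) = 116.

f: a_k = 0, 4, 0, -4/3, 0, 4/5, 0, …
g: a_k = -1, 0, 9/2, 0, -27/8, 0, 81/80, …
Product ⇒ symmetric product L₀, ord ≤ 4.
h=∫₀ˣh₀: take L = L₀·Dx.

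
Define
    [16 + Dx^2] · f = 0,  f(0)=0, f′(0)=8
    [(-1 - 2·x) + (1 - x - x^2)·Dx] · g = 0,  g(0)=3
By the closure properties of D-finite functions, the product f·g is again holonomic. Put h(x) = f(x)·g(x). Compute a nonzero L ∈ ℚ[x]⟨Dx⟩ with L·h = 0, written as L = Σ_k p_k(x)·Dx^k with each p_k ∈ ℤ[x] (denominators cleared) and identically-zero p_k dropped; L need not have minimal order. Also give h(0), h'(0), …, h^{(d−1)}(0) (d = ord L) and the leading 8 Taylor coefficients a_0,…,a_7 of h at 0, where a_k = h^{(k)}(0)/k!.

L = (-14 + 16·x + 16·x^2) + (2 + 4·x)·Dx + (-1 + x + x^2)·Dx^2  (order 2).
h: a_k = 0, 24, 24, -16, 8, 216/5, 256/5, 7864/105, …
ICs: h(0) = 0, h′(0) = 24.

f: a_k = 0, 8, 0, -64/3, 0, 256/15, 0, -2048/315, …
g: a_k = 3, 3, 6, 9, 15, 24, 39, 63, …
f·g: L₀ = L_f ⊗_s L_g, ord ≤ 2·1.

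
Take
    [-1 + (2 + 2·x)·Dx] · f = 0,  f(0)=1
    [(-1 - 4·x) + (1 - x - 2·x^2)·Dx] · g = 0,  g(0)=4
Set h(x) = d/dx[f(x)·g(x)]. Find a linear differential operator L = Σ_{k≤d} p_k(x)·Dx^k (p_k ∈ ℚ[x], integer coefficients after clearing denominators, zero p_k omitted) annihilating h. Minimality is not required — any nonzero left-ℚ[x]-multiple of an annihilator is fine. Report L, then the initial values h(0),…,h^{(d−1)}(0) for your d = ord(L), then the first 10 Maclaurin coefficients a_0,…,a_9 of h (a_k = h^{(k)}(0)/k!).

L = (9 + 20·x + 20·x^2) + (-2 - 2·x + 8·x^2 + 8·x^3)·Dx  (order 1).
h: a_k = 6, 27, 309/4, 1683/8, 33345/64, 160749/128, 1497321/512, 6851331/1024, 246538521/16384, 1095957705/32768, …
ICs: h(0) = 6.

f: a_k = 1, 1/2, -1/8, 1/16, -5/128, 7/256, -21/1024, 33/2048, -429/32768, 715/65536, …
g: a_k = 4, 4, 12, 20, 44, 84, 172, 340, 684, 1364, …
Sym-product of L_f,L_g gives L₀ (≤ ord 1).
Derive L from L₀ (diff closure).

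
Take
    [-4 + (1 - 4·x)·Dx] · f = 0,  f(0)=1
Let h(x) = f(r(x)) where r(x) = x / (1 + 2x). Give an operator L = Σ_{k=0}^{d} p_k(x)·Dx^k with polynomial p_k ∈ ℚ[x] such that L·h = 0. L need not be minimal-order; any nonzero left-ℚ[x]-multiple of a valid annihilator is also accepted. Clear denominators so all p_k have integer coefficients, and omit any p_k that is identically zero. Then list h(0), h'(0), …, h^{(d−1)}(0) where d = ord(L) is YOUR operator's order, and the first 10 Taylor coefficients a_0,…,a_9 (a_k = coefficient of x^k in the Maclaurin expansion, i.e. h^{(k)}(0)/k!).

f: a_k = 1, 4, 16, 64, 256, 1024, 4096, 16384, 65536, 262144, …
Change of var in L_f (x↦r) gives L₀.
L = 4 + (-1 + 4·x^2)·Dx  (order 1).
h: a_k = 1, 4, 8, 16, 32, 64, 128, 256, 512, 1024, …
ICs: h(0) = 1.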